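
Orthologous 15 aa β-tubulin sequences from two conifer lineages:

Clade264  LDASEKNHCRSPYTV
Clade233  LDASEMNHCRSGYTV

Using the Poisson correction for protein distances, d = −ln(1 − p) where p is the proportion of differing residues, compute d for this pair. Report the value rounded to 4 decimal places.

Mismatches occur at site 6 (K→M), site 12 (P→G).
p = 2/15 = 0.133333.
d = −ln(1 − 0.133333) = −ln(0.866667) = 0.1431.

0.1431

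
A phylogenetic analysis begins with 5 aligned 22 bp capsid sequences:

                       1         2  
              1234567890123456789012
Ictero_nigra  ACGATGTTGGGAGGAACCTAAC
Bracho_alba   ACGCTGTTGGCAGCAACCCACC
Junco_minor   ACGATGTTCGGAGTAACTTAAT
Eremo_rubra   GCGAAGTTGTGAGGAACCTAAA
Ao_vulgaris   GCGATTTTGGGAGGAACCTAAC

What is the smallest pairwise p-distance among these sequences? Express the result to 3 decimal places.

0.091

Pairwise Hamming distances:
  Ictero_nigra vs Bracho_alba: 5
  Ictero_nigra vs Junco_minor: 4
  Ictero_nigra vs Eremo_rubra: 4
  Ictero_nigra vs Ao_vulgaris: 2
  Bracho_alba vs Junco_minor: 8
  Bracho_alba vs Eremo_rubra: 9
  Bracho_alba vs Ao_vulgaris: 7
  Junco_minor vs Eremo_rubra: 7
  Junco_minor vs Ao_vulgaris: 6
  Eremo_rubra vs Ao_vulgaris: 4
The smallest is 2 mismatches, between Ictero_nigra and Ao_vulgaris; p = 2/22 = 0.091.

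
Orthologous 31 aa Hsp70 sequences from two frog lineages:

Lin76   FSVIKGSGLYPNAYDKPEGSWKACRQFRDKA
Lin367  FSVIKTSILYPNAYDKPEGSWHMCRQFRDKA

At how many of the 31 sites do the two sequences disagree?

4

Mismatches occur at site 6 (G↔T), site 8 (G↔I), site 22 (K↔H), site 23 (A↔M).
That gives 4 mismatches out of 31 aligned sites, so the Hamming distance is 4.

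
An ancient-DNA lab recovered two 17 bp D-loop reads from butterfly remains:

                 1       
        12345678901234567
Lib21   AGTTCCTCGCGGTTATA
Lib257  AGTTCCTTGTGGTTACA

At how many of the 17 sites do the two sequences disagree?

Differing sites — 8:C/T; 10:C/T; 16:T/C.
That gives 3 mismatches out of 17 aligned sites, so the Hamming distance is 3.

3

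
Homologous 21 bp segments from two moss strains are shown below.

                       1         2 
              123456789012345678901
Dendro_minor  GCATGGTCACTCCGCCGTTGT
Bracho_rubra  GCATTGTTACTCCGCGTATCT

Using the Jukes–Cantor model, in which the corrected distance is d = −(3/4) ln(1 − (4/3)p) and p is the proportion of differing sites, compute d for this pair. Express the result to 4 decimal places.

The sequences differ at positions 5 (G/T), 8 (C/T), 16 (C/G), 17 (G/T), 18 (T/A), 20 (G/C).
p = 6/21 = 0.285714.
d = −0.75 · ln(1 − (4/3)·0.285714) = −0.75 · ln(0.619048) = −0.75 · (-0.479572) = 0.3597.

0.3597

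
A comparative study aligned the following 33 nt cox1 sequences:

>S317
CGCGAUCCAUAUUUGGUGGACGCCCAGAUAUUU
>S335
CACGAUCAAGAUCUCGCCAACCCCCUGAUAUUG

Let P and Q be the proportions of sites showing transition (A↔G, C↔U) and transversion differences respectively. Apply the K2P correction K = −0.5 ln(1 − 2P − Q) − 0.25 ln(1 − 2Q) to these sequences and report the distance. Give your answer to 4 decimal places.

0.4411

Differing sites — 2:G/A (Ti); 8:C/A (Tv); 10:U/G (Tv); 13:U/C (Ti); 15:G/C (Tv); 17:U/C (Ti); 18:G/C (Tv); 19:G/A (Ti); 22:G/C (Tv); 26:A/U (Tv); 33:U/G (Tv).
Of the 11 differences, 4 transitions and 7 transversions over 33 sites: P = 4/33 = 0.121212, Q = 7/33 = 0.212121.
d = −0.5·ln(0.545455) − 0.25·ln(0.575758) = −0.5·(-0.606135) − 0.25·(-0.552068) = 0.4411.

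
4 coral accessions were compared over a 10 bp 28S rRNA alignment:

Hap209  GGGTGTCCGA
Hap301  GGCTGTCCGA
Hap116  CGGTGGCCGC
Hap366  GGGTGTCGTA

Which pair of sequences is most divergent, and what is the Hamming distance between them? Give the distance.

5

Pairwise Hamming distances:
  Hap209 vs Hap301: 1
  Hap209 vs Hap116: 3
  Hap209 vs Hap366: 2
  Hap301 vs Hap116: 4
  Hap301 vs Hap366: 3
  Hap116 vs Hap366: 5
The largest is 5, between Hap116 and Hap366.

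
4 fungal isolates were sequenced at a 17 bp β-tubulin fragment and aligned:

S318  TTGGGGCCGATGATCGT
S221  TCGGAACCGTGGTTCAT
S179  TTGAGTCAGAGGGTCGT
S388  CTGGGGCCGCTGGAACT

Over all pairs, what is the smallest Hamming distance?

5

Pairwise Hamming distances:
  S318 vs S221: 7
  S318 vs S179: 5
  S318 vs S388: 6
  S221 vs S179: 8
  S221 vs S388: 10
  S179 vs S388: 9
The smallest is 5, between S318 and S179.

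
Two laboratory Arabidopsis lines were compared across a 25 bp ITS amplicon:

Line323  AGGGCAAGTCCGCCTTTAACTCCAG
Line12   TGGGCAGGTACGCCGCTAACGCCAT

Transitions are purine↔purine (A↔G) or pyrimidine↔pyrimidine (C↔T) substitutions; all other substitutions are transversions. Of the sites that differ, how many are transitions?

The sequences differ at positions 1 (A/T, transversion), 7 (A/G, transition), 10 (C/A, transversion), 15 (T/G, transversion), 16 (T/C, transition), 21 (T/G, transversion), 25 (G/T, transversion).
Of the 7 differences, 2 transitions and 5 transversions, so the answer is 2.

2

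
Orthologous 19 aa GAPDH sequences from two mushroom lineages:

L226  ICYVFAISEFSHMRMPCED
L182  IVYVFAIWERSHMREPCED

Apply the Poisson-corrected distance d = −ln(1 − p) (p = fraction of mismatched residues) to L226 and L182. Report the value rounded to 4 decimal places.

The sequences differ at positions 2 (C/V), 8 (S/W), 10 (F/R), 15 (M/E).
p = 4/19 = 0.210526.
d = −ln(1 − 0.210526) = −ln(0.789474) = 0.2364.

0.2364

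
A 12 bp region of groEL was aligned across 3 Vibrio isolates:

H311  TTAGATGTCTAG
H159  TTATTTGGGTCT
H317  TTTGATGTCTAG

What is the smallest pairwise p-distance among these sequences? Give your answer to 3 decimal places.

0.083

Pairwise Hamming distances:
  H311 vs H159: 6
  H311 vs H317: 1
  H159 vs H317: 7
The smallest is 1 mismatch, between H311 and H317; p = 1/12 = 0.083.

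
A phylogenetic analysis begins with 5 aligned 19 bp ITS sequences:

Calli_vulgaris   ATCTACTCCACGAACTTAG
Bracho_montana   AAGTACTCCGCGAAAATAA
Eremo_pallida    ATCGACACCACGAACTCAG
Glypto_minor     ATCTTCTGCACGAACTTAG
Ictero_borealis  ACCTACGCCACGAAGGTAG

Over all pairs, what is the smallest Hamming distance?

Pairwise Hamming distances:
  Calli_vulgaris vs Bracho_montana: 6
  Calli_vulgaris vs Eremo_pallida: 3
  Calli_vulgaris vs Glypto_minor: 2
  Calli_vulgaris vs Ictero_borealis: 4
  Bracho_montana vs Eremo_pallida: 9
  Bracho_montana vs Glypto_minor: 8
  Bracho_montana vs Ictero_borealis: 7
  Eremo_pallida vs Glypto_minor: 5
  Eremo_pallida vs Ictero_borealis: 6
  Glypto_minor vs Ictero_borealis: 6
The smallest is 2, between Calli_vulgaris and Glypto_minor.

2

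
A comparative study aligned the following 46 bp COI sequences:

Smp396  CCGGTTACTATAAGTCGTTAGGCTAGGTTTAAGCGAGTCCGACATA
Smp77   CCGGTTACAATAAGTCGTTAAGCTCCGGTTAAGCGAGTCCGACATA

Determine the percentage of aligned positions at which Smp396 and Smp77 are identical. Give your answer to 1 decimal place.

89.1%

Differing sites — 9:T/A; 21:G/A; 25:A/C; 26:G/C; 28:T/G.
41 of the 46 sites match, so the percent identity is 41/46 × 100 = 89.1%.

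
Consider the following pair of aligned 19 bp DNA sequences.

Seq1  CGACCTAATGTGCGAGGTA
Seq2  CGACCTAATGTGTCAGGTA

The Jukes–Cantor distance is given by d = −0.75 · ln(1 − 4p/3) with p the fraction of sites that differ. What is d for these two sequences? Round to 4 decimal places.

Mismatches occur at site 13 (C↔T), site 14 (G↔C).
p = 2/19 = 0.105263.
d = −0.75 · ln(1 − (4/3)·0.105263) = −0.75 · ln(0.859649) = −0.75 · (-0.151231) = 0.1134.

0.1134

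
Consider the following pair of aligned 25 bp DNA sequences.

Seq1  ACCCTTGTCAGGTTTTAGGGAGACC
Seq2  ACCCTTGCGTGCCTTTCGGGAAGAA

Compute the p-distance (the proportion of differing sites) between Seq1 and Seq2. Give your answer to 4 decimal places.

The sequences differ at positions 8 (T/C), 9 (C/G), 10 (A/T), 12 (G/C), 13 (T/C), 17 (A/C), 22 (G/A), 23 (A/G), 24 (C/A), 25 (C/A).
There are 10 differences over 25 sites, so p = 10/25 = 0.4000.

0.4000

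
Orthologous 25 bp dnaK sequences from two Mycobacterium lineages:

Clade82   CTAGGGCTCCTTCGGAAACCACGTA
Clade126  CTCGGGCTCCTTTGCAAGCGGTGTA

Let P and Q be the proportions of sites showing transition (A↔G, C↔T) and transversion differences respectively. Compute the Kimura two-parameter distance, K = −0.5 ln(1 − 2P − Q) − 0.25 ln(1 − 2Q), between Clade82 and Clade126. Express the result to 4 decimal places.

0.3585

The sequences differ at positions 3 (A/C, transversion), 13 (C/T, transition), 15 (G/C, transversion), 18 (A/G, transition), 20 (C/G, transversion), 21 (A/G, transition), 22 (C/T, transition).
Of the 7 differences, 4 transitions and 3 transversions over 25 sites: P = 4/25 = 0.160000, Q = 3/25 = 0.120000.
d = −0.5·ln(0.560000) − 0.25·ln(0.760000) = −0.5·(-0.579818) − 0.25·(-0.274437) = 0.3585.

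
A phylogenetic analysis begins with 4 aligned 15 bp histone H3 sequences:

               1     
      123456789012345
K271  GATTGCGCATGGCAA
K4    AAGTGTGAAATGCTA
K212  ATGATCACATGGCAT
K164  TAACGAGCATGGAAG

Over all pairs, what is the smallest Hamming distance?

6

Pairwise Hamming distances:
  K271 vs K4: 7
  K271 vs K212: 7
  K271 vs K164: 6
  K4 vs K212: 10
  K4 vs K164: 10
  K212 vs K164: 9
The smallest is 6, between K271 and K164.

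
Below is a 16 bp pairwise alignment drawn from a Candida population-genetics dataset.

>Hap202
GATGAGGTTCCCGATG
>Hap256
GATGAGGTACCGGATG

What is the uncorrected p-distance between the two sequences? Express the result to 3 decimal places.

Differing sites — 9:T/A; 12:C/G.
There are 2 differences over 16 sites, so p = 2/16 = 0.125.

0.125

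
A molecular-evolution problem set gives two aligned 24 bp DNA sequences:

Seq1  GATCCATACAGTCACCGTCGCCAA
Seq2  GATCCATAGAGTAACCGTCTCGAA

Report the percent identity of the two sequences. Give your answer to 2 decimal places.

Mismatches occur at site 9 (C→G), site 13 (C→A), site 20 (G→T), site 22 (C→G).
20 of the 24 sites match, so the percent identity is 20/24 × 100 = 83.33%.

83.33%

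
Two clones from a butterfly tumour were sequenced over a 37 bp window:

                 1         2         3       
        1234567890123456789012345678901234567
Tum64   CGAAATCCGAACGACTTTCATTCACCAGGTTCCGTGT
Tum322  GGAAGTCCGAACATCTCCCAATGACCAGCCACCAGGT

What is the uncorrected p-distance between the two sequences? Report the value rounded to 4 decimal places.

Differing sites — 1:C/G; 5:A/G; 13:G/A; 14:A/T; 17:T/C; 18:T/C; 21:T/A; 23:C/G; 29:G/C; 30:T/C; 31:T/A; 34:G/A; 35:T/G.
There are 13 differences over 37 sites, so p = 13/37 = 0.3514.

0.3514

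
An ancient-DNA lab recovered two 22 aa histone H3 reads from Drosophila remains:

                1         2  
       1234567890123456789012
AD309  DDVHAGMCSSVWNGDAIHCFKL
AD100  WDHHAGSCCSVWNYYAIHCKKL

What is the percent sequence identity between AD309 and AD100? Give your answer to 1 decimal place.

68.2%

Differing sites — 1:D/W; 3:V/H; 7:M/S; 9:S/C; 14:G/Y; 15:D/Y; 20:F/K.
15 of the 22 sites match, so the percent identity is 15/22 × 100 = 68.2%.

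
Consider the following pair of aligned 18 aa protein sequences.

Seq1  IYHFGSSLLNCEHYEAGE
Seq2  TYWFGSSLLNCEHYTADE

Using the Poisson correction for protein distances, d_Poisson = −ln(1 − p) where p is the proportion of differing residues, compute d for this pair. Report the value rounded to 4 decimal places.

The sequences differ at positions 1 (I/T), 3 (H/W), 15 (E/T), 17 (G/D).
p = 4/18 = 0.222222.
d = −ln(1 − 0.222222) = −ln(0.777778) = 0.2513.

0.2513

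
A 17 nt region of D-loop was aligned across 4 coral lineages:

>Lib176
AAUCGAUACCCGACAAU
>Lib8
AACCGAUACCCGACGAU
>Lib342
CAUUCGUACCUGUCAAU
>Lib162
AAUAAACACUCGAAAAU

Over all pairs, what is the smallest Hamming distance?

Pairwise Hamming distances:
  Lib176 vs Lib8: 2
  Lib176 vs Lib342: 6
  Lib176 vs Lib162: 5
  Lib8 vs Lib342: 8
  Lib8 vs Lib162: 7
  Lib342 vs Lib162: 9
The smallest is 2, between Lib176 and Lib8.

2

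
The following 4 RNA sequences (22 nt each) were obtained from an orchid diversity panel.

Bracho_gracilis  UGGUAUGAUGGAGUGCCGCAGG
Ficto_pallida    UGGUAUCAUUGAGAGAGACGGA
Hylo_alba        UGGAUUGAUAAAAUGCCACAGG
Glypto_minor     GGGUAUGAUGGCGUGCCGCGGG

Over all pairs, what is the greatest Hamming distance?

Pairwise Hamming distances:
  Bracho_gracilis vs Ficto_pallida: 8
  Bracho_gracilis vs Hylo_alba: 6
  Bracho_gracilis vs Glypto_minor: 3
  Ficto_pallida vs Hylo_alba: 11
  Ficto_pallida vs Glypto_minor: 9
  Hylo_alba vs Glypto_minor: 9
The largest is 11, between Ficto_pallida and Hylo_alba.

11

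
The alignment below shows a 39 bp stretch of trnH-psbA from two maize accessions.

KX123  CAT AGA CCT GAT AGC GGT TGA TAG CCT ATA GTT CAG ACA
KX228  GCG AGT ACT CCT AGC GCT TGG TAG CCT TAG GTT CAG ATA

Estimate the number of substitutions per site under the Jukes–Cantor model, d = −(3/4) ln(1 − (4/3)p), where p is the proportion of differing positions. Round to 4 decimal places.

0.4408

Differing sites — 1:C/G; 2:A/C; 3:T/G; 6:A/T; 7:C/A; 10:G/C; 11:A/C; 17:G/C; 21:A/G; 28:A/T; 29:T/A; 30:A/G; 38:C/T.
p = 13/39 = 0.333333.
d = −0.75 · ln(1 − (4/3)·0.333333) = −0.75 · ln(0.555556) = −0.75 · (-0.587786) = 0.4408.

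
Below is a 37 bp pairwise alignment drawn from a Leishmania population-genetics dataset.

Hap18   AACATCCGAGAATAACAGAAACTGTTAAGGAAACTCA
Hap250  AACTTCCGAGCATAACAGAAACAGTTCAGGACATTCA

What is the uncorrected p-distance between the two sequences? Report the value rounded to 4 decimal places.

0.1622

Mismatches occur at site 4 (A→T), site 11 (A→C), site 23 (T→A), site 27 (A→C), site 32 (A→C), site 34 (C→T).
There are 6 differences over 37 sites, so p = 6/37 = 0.1622.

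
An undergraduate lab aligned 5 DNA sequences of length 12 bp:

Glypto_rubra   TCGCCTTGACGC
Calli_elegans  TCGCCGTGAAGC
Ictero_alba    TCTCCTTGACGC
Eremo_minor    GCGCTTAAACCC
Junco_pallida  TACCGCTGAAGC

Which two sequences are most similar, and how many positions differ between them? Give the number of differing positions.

1

Pairwise Hamming distances:
  Glypto_rubra vs Calli_elegans: 2
  Glypto_rubra vs Ictero_alba: 1
  Glypto_rubra vs Eremo_minor: 5
  Glypto_rubra vs Junco_pallida: 5
  Calli_elegans vs Ictero_alba: 3
  Calli_elegans vs Eremo_minor: 7
  Calli_elegans vs Junco_pallida: 4
  Ictero_alba vs Eremo_minor: 6
  Ictero_alba vs Junco_pallida: 5
  Eremo_minor vs Junco_pallida: 9
The smallest is 1, between Glypto_rubra and Ictero_alba.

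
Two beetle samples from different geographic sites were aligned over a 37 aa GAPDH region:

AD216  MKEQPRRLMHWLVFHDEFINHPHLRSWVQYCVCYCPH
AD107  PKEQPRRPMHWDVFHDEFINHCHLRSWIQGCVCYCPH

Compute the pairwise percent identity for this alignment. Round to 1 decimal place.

Differing sites — 1:M/P; 8:L/P; 12:L/D; 22:P/C; 28:V/I; 30:Y/G.
31 of the 37 sites match, so the percent identity is 31/37 × 100 = 83.8%.

83.8%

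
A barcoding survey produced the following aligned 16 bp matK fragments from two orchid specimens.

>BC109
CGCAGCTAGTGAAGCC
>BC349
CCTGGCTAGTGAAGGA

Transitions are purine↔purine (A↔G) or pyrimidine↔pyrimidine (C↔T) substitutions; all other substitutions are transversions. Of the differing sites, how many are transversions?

The sequences differ at positions 2 (G/C, transversion), 3 (C/T, transition), 4 (A/G, transition), 15 (C/G, transversion), 16 (C/A, transversion).
Of the 5 differences, 2 transitions and 3 transversions, so the answer is 3.

3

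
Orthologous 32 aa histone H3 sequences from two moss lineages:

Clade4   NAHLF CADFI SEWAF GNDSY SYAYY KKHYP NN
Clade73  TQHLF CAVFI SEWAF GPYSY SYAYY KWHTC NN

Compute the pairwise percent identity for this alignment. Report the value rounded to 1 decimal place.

Differing sites — 1:N/T; 2:A/Q; 8:D/V; 17:N/P; 18:D/Y; 27:K/W; 29:Y/T; 30:P/C.
24 of the 32 sites match, so the percent identity is 24/32 × 100 = 75.0%.

75.0%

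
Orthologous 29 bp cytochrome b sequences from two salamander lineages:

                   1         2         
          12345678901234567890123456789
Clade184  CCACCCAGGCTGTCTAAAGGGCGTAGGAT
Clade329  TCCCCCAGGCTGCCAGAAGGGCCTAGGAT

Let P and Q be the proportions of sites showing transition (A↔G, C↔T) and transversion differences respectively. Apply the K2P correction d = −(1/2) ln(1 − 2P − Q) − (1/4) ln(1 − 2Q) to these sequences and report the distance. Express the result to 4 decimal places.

0.2437

Differing sites — 1:C/T (Ti); 3:A/C (Tv); 13:T/C (Ti); 15:T/A (Tv); 16:A/G (Ti); 23:G/C (Tv).
Of the 6 differences, 3 transitions and 3 transversions over 29 sites: P = 3/29 = 0.103448, Q = 3/29 = 0.103448.
d = −0.5·ln(0.689656) − 0.25·ln(0.793104) = −0.5·(-0.371562) − 0.25·(-0.231801) = 0.2437.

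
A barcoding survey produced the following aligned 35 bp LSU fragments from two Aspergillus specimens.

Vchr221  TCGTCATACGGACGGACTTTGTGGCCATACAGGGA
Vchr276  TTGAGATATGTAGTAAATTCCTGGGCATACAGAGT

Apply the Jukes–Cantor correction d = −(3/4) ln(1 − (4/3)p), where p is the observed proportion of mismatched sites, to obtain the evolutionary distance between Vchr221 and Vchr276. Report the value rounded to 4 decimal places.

The sequences differ at positions 2 (C/T), 4 (T/A), 5 (C/G), 9 (C/T), 11 (G/T), 13 (C/G), 14 (G/T), 15 (G/A), 17 (C/A), 20 (T/C), 21 (G/C), 25 (C/G), 33 (G/A), 35 (A/T).
p = 14/35 = 0.400000.
d = −0.75 · ln(1 − (4/3)·0.400000) = −0.75 · ln(0.466667) = −0.75 · (-0.762139) = 0.5716.

0.5716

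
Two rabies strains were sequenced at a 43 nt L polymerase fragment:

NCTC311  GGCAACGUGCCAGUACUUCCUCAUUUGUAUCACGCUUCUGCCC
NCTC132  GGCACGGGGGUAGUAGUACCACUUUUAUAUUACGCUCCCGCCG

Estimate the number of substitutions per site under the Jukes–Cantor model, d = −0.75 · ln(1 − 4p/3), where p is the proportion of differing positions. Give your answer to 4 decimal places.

Differing sites — 5:A/C; 6:C/G; 8:U/G; 10:C/G; 11:C/U; 16:C/G; 18:U/A; 21:U/A; 23:A/U; 27:G/A; 31:C/U; 37:U/C; 39:U/C; 43:C/G.
p = 14/43 = 0.325581.
d = −0.75 · ln(1 − (4/3)·0.325581) = −0.75 · ln(0.565892) = −0.75 · (-0.569352) = 0.4270.

0.4270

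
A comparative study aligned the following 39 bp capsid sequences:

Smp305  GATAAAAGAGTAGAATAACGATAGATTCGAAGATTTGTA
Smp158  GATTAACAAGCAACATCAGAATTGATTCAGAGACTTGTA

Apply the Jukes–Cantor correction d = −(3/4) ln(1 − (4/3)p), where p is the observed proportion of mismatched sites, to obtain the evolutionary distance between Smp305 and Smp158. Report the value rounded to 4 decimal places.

Mismatches occur at site 4 (A↔T), site 7 (A↔C), site 8 (G↔A), site 11 (T↔C), site 13 (G↔A), site 14 (A↔C), site 17 (A↔C), site 19 (C↔G), site 20 (G↔A), site 23 (A↔T), site 29 (G↔A), site 30 (A↔G), site 34 (T↔C).
p = 13/39 = 0.333333.
d = −0.75 · ln(1 − (4/3)·0.333333) = −0.75 · ln(0.555556) = −0.75 · (-0.587786) = 0.4408.

0.4408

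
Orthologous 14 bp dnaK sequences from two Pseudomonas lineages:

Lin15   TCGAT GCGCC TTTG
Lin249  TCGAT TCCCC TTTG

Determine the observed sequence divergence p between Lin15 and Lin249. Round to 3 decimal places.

Differing sites — 6:G/T; 8:G/C.
There are 2 differences over 14 sites, so p = 2/14 = 0.143.

0.143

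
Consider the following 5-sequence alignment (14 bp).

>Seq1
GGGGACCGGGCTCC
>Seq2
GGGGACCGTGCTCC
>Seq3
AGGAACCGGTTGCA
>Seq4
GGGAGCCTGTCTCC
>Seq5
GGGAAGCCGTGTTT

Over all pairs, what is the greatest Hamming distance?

Pairwise Hamming distances:
  Seq1 vs Seq2: 1
  Seq1 vs Seq3: 6
  Seq1 vs Seq4: 4
  Seq1 vs Seq5: 7
  Seq2 vs Seq3: 7
  Seq2 vs Seq4: 5
  Seq2 vs Seq5: 8
  Seq3 vs Seq4: 6
  Seq3 vs Seq5: 7
  Seq4 vs Seq5: 6
The largest is 8, between Seq2 and Seq5.

8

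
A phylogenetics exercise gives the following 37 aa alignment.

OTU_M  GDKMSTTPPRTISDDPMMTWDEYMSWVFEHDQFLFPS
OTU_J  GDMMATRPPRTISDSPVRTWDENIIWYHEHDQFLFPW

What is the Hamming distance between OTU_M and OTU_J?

The sequences differ at positions 3 (K/M), 5 (S/A), 7 (T/R), 15 (D/S), 17 (M/V), 18 (M/R), 23 (Y/N), 24 (M/I), 25 (S/I), 27 (V/Y), 28 (F/H), 37 (S/W).
That gives 12 mismatches out of 37 aligned sites, so the Hamming distance is 12.

12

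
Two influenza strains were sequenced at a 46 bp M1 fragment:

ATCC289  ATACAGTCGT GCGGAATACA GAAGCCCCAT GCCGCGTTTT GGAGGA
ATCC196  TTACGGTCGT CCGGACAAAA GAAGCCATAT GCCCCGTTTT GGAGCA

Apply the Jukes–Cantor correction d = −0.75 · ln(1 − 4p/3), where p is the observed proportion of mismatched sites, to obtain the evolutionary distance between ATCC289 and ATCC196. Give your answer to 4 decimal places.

The sequences differ at positions 1 (A/T), 5 (A/G), 11 (G/C), 16 (A/C), 17 (T/A), 19 (C/A), 27 (C/A), 28 (C/T), 34 (G/C), 45 (G/C).
p = 10/46 = 0.217391.
d = −0.75 · ln(1 − (4/3)·0.217391) = −0.75 · ln(0.710145) = −0.75 · (-0.342286) = 0.2567.

0.2567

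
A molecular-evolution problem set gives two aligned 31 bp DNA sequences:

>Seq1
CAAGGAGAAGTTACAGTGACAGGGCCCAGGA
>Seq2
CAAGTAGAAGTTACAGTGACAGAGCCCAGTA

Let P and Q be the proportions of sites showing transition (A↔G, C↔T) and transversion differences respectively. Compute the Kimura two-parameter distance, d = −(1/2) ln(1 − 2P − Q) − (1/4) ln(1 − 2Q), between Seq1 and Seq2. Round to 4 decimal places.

0.1036

The sequences differ at positions 5 (G/T, transversion), 23 (G/A, transition), 30 (G/T, transversion).
Of the 3 differences, 1 transition and 2 transversions over 31 sites: P = 1/31 = 0.032258, Q = 2/31 = 0.064516.
d = −0.5·ln(0.870968) − 0.25·ln(0.870968) = −0.5·(-0.138150) − 0.25·(-0.138150) = 0.1036.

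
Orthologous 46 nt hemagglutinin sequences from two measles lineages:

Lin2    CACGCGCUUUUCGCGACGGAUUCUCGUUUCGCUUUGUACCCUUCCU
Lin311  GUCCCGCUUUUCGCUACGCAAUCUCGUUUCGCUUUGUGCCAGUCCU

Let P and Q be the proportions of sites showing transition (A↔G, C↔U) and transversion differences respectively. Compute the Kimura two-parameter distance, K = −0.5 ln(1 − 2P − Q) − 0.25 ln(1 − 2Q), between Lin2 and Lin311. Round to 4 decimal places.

Mismatches occur at site 1 (C/G, transversion), site 2 (A/U, transversion), site 4 (G/C, transversion), site 15 (G/U, transversion), site 19 (G/C, transversion), site 21 (U/A, transversion), site 38 (A/G, transition), site 41 (C/A, transversion), site 42 (U/G, transversion).
Of the 9 differences, 1 transition and 8 transversions over 46 sites: P = 1/46 = 0.021739, Q = 8/46 = 0.173913.
d = −0.5·ln(0.782609) − 0.25·ln(0.652174) = −0.5·(-0.245122) − 0.25·(-0.427444) = 0.2294.

0.2294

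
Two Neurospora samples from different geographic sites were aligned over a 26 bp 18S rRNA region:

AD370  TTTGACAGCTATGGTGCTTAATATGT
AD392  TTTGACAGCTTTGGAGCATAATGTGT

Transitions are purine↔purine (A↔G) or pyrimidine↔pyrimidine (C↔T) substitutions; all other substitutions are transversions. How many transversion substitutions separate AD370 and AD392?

Mismatches occur at site 11 (A→T, transversion), site 15 (T→A, transversion), site 18 (T→A, transversion), site 23 (A→G, transition).
Of the 4 differences, 1 transition and 3 transversions, so the answer is 3.

3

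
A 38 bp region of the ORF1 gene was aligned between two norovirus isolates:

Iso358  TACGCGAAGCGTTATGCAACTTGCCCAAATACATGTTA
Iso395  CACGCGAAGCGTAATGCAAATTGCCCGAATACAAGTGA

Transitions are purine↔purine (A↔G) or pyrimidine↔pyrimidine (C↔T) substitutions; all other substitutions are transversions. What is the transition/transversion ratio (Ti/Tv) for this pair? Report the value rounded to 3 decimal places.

The sequences differ at positions 1 (T/C, transition), 13 (T/A, transversion), 20 (C/A, transversion), 27 (A/G, transition), 34 (T/A, transversion), 37 (T/G, transversion).
Of the 6 differences, 2 transitions and 4 transversions, so Ti/Tv = 2/4 = 0.500.

0.500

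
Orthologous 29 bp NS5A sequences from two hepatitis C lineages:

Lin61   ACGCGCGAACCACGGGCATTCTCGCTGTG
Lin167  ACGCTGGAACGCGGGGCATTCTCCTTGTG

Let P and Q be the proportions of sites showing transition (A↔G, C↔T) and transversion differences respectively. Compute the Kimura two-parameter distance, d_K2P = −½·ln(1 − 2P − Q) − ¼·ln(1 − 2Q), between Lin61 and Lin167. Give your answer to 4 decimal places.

The sequences differ at positions 5 (G/T, transversion), 6 (C/G, transversion), 11 (C/G, transversion), 12 (A/C, transversion), 13 (C/G, transversion), 24 (G/C, transversion), 25 (C/T, transition).
Of the 7 differences, 1 transition and 6 transversions over 29 sites: P = 1/29 = 0.034483, Q = 6/29 = 0.206897.
d = −0.5·ln(0.724137) − 0.25·ln(0.586206) = −0.5·(-0.322775) − 0.25·(-0.534084) = 0.2949.

0.2949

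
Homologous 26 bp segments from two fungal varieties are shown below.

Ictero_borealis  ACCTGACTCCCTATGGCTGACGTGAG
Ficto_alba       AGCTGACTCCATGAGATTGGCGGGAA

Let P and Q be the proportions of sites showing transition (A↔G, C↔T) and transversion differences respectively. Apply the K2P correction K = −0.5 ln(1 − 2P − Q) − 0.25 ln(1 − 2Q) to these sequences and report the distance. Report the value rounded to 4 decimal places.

0.4785

The sequences differ at positions 2 (C/G, transversion), 11 (C/A, transversion), 13 (A/G, transition), 14 (T/A, transversion), 16 (G/A, transition), 17 (C/T, transition), 20 (A/G, transition), 23 (T/G, transversion), 26 (G/A, transition).
Of the 9 differences, 5 transitions and 4 transversions over 26 sites: P = 5/26 = 0.192308, Q = 4/26 = 0.153846.
d = −0.5·ln(0.461538) − 0.25·ln(0.692308) = −0.5·(-0.773191) − 0.25·(-0.367724) = 0.4785.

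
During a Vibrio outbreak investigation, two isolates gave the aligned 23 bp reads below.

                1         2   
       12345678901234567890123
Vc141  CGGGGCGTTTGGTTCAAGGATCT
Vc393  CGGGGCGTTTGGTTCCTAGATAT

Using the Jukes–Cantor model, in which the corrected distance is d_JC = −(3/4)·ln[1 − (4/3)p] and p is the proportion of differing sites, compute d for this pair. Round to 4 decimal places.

Differing sites — 16:A/C; 17:A/T; 18:G/A; 22:C/A.
p = 4/23 = 0.173913.
d = −0.75 · ln(1 − (4/3)·0.173913) = −0.75 · ln(0.768116) = −0.75 · (-0.263815) = 0.1979.

0.1979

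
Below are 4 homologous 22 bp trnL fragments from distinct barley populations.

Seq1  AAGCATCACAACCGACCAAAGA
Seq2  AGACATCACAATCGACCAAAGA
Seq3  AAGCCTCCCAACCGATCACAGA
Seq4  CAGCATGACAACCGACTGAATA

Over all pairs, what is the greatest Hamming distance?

9

Pairwise Hamming distances:
  Seq1 vs Seq2: 3
  Seq1 vs Seq3: 4
  Seq1 vs Seq4: 5
  Seq2 vs Seq3: 7
  Seq2 vs Seq4: 8
  Seq3 vs Seq4: 9
The largest is 9, between Seq3 and Seq4.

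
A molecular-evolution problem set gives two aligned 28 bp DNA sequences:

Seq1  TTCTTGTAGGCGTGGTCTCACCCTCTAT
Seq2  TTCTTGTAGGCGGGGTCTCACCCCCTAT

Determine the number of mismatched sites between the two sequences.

2

Differing sites — 13:T/G; 24:T/C.
That gives 2 mismatches out of 28 aligned sites, so the Hamming distance is 2.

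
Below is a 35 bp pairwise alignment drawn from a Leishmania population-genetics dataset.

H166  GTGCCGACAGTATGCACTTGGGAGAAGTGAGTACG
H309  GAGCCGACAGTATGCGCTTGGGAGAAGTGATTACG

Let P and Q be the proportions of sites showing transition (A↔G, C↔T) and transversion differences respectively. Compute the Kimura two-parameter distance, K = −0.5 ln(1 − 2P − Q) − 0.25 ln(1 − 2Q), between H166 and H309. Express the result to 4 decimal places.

Differing sites — 2:T/A (Tv); 16:A/G (Ti); 31:G/T (Tv).
Of the 3 differences, 1 transition and 2 transversions over 35 sites: P = 1/35 = 0.028571, Q = 2/35 = 0.057143.
d = −0.5·ln(0.885715) − 0.25·ln(0.885714) = −0.5·(-0.121360) − 0.25·(-0.121361) = 0.0910.

0.0910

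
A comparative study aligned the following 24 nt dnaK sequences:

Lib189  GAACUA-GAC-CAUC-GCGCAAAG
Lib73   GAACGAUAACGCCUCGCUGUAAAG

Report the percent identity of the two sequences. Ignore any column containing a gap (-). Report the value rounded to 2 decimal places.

Excluding the 3 gap columns leaves 21 comparable sites.
The sequences differ at positions 5 (U/G), 8 (G/A), 13 (A/C), 17 (G/C), 18 (C/U), 20 (C/U).
15 of the 21 comparable sites match, so the percent identity is 15/21 × 100 = 71.43%.

71.43%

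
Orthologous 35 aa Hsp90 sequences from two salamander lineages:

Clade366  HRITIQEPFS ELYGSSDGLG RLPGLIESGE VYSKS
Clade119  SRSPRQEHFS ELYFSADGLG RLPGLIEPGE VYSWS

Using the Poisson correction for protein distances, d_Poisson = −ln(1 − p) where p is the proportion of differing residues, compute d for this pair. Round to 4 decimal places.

0.2973

The sequences differ at positions 1 (H/S), 3 (I/S), 4 (T/P), 5 (I/R), 8 (P/H), 14 (G/F), 16 (S/A), 28 (S/P), 34 (K/W).
p = 9/35 = 0.257143.
d = −ln(1 − 0.257143) = −ln(0.742857) = 0.2973.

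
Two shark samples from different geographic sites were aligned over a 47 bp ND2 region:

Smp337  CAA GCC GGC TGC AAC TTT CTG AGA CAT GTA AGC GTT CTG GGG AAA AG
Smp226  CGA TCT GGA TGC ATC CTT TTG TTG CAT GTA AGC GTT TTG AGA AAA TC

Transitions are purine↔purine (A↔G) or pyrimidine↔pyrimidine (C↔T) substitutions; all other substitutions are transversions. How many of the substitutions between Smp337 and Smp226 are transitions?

Differing sites — 2:A/G (Ti); 4:G/T (Tv); 6:C/T (Ti); 9:C/A (Tv); 14:A/T (Tv); 16:T/C (Ti); 19:C/T (Ti); 22:A/T (Tv); 23:G/T (Tv); 24:A/G (Ti); 37:C/T (Ti); 40:G/A (Ti); 42:G/A (Ti); 46:A/T (Tv); 47:G/C (Tv).
Of the 15 differences, 8 transitions and 7 transversions, so the answer is 8.

8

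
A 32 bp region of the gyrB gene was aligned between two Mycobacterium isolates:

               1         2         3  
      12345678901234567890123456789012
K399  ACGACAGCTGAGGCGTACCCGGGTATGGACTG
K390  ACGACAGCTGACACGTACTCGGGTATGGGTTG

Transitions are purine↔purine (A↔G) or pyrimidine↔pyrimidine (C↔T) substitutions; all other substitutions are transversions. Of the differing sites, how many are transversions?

Differing sites — 12:G/C (Tv); 13:G/A (Ti); 19:C/T (Ti); 29:A/G (Ti); 30:C/T (Ti).
Of the 5 differences, 4 transitions and 1 transversion, so the answer is 1.

1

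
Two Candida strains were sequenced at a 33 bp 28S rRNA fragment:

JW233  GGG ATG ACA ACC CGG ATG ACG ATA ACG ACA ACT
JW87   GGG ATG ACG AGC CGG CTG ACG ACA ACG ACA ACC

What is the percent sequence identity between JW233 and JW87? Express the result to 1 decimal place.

84.8%

Differing sites — 9:A/G; 11:C/G; 16:A/C; 23:T/C; 33:T/C.
28 of the 33 sites match, so the percent identity is 28/33 × 100 = 84.8%.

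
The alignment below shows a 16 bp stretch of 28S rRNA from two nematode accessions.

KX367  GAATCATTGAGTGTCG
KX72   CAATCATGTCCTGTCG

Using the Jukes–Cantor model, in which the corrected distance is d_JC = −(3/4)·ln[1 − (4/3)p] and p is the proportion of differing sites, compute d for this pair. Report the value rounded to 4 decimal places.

The sequences differ at positions 1 (G/C), 8 (T/G), 9 (G/T), 10 (A/C), 11 (G/C).
p = 5/16 = 0.312500.
d = −0.75 · ln(1 − (4/3)·0.312500) = −0.75 · ln(0.583333) = −0.75 · (-0.538997) = 0.4042.

0.4042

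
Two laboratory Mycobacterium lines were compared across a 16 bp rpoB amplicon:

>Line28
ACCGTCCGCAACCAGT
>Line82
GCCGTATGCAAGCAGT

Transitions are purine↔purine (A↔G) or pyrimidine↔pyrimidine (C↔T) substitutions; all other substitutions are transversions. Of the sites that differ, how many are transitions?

Differing sites — 1:A/G (Ti); 6:C/A (Tv); 7:C/T (Ti); 12:C/G (Tv).
Of the 4 differences, 2 transitions and 2 transversions, so the answer is 2.

2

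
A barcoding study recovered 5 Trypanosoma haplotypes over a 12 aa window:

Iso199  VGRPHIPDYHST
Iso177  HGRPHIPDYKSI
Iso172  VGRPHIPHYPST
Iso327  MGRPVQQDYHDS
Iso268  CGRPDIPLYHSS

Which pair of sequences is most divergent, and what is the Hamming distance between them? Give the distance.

Pairwise Hamming distances:
  Iso199 vs Iso177: 3
  Iso199 vs Iso172: 2
  Iso199 vs Iso327: 6
  Iso199 vs Iso268: 4
  Iso177 vs Iso172: 4
  Iso177 vs Iso327: 7
  Iso177 vs Iso268: 5
  Iso172 vs Iso327: 8
  Iso172 vs Iso268: 5
  Iso327 vs Iso268: 6
The largest is 8, between Iso172 and Iso327.

8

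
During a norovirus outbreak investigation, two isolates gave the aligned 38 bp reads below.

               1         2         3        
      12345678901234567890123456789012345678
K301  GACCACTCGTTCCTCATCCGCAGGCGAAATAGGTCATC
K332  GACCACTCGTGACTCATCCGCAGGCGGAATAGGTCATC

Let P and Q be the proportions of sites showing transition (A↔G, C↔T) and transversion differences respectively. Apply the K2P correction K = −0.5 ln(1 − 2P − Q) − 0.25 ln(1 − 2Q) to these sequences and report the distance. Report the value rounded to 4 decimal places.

0.0834

Mismatches occur at site 11 (T/G, transversion), site 12 (C/A, transversion), site 27 (A/G, transition).
Of the 3 differences, 1 transition and 2 transversions over 38 sites: P = 1/38 = 0.026316, Q = 2/38 = 0.052632.
d = −0.5·ln(0.894736) − 0.25·ln(0.894736) = −0.5·(-0.111227) − 0.25·(-0.111227) = 0.0834.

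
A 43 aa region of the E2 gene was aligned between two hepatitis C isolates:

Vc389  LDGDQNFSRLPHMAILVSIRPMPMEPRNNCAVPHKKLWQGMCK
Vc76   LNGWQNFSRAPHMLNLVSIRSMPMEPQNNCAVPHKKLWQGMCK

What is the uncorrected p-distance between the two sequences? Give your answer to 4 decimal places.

The sequences differ at positions 2 (D/N), 4 (D/W), 10 (L/A), 14 (A/L), 15 (I/N), 21 (P/S), 27 (R/Q).
There are 7 differences over 43 sites, so p = 7/43 = 0.1628.

0.1628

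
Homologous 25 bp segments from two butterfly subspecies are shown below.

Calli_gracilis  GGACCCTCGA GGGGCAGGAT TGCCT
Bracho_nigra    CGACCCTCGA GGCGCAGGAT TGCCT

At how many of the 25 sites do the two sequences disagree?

Differing sites — 1:G/C; 13:G/C.
That gives 2 mismatches out of 25 aligned sites, so the Hamming distance is 2.

2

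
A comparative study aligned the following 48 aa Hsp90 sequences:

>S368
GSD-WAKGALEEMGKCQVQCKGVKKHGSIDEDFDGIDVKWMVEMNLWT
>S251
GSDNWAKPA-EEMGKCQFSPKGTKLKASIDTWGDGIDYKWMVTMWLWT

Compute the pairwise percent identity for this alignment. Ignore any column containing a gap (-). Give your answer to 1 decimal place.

Excluding the 2 gap columns leaves 46 comparable sites.
Differing sites — 8:G/P; 18:V/F; 19:Q/S; 20:C/P; 23:V/T; 25:K/L; 26:H/K; 27:G/A; 31:E/T; 32:D/W; 33:F/G; 38:V/Y; 43:E/T; 45:N/W.
32 of the 46 comparable sites match, so the percent identity is 32/46 × 100 = 69.6%.

69.6%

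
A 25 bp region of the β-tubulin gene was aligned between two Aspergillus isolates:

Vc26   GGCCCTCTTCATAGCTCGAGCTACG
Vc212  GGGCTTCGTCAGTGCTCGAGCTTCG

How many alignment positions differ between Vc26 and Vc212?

The sequences differ at positions 3 (C/G), 5 (C/T), 8 (T/G), 12 (T/G), 13 (A/T), 23 (A/T).
That gives 6 mismatches out of 25 aligned sites, so the Hamming distance is 6.

6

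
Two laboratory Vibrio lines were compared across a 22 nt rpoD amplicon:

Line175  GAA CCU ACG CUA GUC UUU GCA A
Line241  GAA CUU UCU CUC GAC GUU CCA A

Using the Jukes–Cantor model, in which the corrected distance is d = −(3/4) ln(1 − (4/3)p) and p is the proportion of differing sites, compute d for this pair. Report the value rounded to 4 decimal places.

0.4141

Mismatches occur at site 5 (C↔U), site 7 (A↔U), site 9 (G↔U), site 12 (A↔C), site 14 (U↔A), site 16 (U↔G), site 19 (G↔C).
p = 7/22 = 0.318182.
d = −0.75 · ln(1 − (4/3)·0.318182) = −0.75 · ln(0.575757) = −0.75 · (-0.552070) = 0.4141.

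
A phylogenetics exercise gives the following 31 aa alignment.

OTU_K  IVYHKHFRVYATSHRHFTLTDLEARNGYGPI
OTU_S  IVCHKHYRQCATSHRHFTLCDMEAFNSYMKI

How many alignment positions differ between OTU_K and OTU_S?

The sequences differ at positions 3 (Y/C), 7 (F/Y), 9 (V/Q), 10 (Y/C), 20 (T/C), 22 (L/M), 25 (R/F), 27 (G/S), 29 (G/M), 30 (P/K).
That gives 10 mismatches out of 31 aligned sites, so the Hamming distance is 10.

10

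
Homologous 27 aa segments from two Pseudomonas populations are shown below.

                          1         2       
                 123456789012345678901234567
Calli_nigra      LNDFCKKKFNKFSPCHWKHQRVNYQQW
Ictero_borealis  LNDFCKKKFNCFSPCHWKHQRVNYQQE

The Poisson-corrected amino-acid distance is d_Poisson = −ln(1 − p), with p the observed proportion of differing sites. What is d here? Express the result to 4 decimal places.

0.0770

Differing sites — 11:K/C; 27:W/E.
p = 2/27 = 0.074074.
d = −ln(1 − 0.074074) = −ln(0.925926) = 0.0770.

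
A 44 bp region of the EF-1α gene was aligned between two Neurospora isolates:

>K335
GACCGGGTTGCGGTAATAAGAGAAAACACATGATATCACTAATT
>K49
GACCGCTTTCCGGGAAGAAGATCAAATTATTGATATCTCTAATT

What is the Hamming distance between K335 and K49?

12

The sequences differ at positions 6 (G/C), 7 (G/T), 10 (G/C), 14 (T/G), 17 (T/G), 22 (G/T), 23 (A/C), 27 (C/T), 28 (A/T), 29 (C/A), 30 (A/T), 38 (A/T).
That gives 12 mismatches out of 44 aligned sites, so the Hamming distance is 12.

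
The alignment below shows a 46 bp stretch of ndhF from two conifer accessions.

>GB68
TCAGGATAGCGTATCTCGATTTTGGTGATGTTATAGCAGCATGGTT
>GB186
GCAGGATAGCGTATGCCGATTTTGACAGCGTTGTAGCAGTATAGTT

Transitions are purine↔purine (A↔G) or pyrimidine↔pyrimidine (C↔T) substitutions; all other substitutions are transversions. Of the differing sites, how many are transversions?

Differing sites — 1:T/G (Tv); 15:C/G (Tv); 16:T/C (Ti); 25:G/A (Ti); 26:T/C (Ti); 27:G/A (Ti); 28:A/G (Ti); 29:T/C (Ti); 33:A/G (Ti); 40:C/T (Ti); 43:G/A (Ti).
Of the 11 differences, 9 transitions and 2 transversions, so the answer is 2.

2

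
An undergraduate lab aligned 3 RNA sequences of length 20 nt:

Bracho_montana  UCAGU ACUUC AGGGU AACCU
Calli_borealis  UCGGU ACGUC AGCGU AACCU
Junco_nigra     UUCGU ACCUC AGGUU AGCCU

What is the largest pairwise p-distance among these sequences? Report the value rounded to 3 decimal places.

0.300

Pairwise Hamming distances:
  Bracho_montana vs Calli_borealis: 3
  Bracho_montana vs Junco_nigra: 5
  Calli_borealis vs Junco_nigra: 6
The largest is 6 mismatches, between Calli_borealis and Junco_nigra; p = 6/20 = 0.300.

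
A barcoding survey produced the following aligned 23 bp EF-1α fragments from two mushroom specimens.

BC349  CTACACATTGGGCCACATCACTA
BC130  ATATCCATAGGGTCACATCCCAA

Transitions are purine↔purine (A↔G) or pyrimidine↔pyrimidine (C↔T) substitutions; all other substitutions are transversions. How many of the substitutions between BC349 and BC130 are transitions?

2

The sequences differ at positions 1 (C/A, transversion), 4 (C/T, transition), 5 (A/C, transversion), 9 (T/A, transversion), 13 (C/T, transition), 20 (A/C, transversion), 22 (T/A, transversion).
Of the 7 differences, 2 transitions and 5 transversions, so the answer is 2.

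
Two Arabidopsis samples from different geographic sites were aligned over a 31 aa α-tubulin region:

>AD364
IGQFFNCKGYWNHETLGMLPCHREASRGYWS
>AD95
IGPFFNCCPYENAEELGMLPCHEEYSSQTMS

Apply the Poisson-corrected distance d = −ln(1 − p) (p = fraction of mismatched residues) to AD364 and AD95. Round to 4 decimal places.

Mismatches occur at site 3 (Q→P), site 8 (K→C), site 9 (G→P), site 11 (W→E), site 13 (H→A), site 15 (T→E), site 23 (R→E), site 25 (A→Y), site 27 (R→S), site 28 (G→Q), site 29 (Y→T), site 30 (W→M).
p = 12/31 = 0.387097.
d = −ln(1 − 0.387097) = −ln(0.612903) = 0.4895.

0.4895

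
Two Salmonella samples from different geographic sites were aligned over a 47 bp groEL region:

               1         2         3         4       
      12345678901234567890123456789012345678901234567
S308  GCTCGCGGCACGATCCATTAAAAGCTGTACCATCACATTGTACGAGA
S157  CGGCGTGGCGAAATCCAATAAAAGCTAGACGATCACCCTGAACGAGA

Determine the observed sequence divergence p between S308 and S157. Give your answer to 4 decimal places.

0.2979

Differing sites — 1:G/C; 2:C/G; 3:T/G; 6:C/T; 10:A/G; 11:C/A; 12:G/A; 18:T/A; 27:G/A; 28:T/G; 31:C/G; 37:A/C; 38:T/C; 41:T/A.
There are 14 differences over 47 sites, so p = 14/47 = 0.2979.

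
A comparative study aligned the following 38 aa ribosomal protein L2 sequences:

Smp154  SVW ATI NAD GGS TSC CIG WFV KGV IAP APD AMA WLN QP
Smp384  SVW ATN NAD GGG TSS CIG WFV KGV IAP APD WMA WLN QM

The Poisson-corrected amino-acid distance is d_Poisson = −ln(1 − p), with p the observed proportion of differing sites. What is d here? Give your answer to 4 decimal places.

Differing sites — 6:I/N; 12:S/G; 15:C/S; 31:A/W; 38:P/M.
p = 5/38 = 0.131579.
d = −ln(1 − 0.131579) = −ln(0.868421) = 0.1411.

0.1411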